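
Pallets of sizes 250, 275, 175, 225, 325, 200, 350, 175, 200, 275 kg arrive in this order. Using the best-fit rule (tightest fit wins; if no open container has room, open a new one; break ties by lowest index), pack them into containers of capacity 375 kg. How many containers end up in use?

8

  250 → container 1 (new)  [load 250/375]
  275 → container 2 (new)  [load 275/375]
  175 → container 3 (new)  [load 175/375]
  225 → container 4 (new)  [load 225/375]
  325 → container 5 (new)  [load 325/375]
  200 → container 3  [load 375/375]
  350 → container 6 (new)  [load 350/375]
  175 → container 7 (new)  [load 175/375]
  200 → container 7  [load 375/375]
  275 → container 8 (new)  [load 275/375]
8 containers opened.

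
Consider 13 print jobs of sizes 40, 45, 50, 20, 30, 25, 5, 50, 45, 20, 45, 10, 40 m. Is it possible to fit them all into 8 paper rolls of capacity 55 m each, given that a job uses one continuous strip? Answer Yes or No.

No

Total = 425 m; ⌈425/55⌉ = 8.
The bound of 8 does not rule out 8, but exhaustive search shows no assignment into 8 paper rolls of capacity 55 m exists — the minimum is 9.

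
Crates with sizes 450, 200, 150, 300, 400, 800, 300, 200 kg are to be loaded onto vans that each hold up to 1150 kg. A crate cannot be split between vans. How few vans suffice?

3

Total = 800 + 450 + 400 + 300 + 300 + 200 + 200 + 150 = 2800 kg.
Lower bound: ⌈2800/1150⌉ = 3 vans.
A packing using 3 vans:
  van 1: 800 + 300 = 1100
  van 2: 450 + 400 + 300 = 1150
  van 3: 200 + 200 + 150 = 550
This matches the lower bound, so 3 is optimal.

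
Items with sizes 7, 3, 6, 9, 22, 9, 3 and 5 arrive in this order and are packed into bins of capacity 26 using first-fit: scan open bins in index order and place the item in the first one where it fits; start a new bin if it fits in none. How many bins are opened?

3

  7 → bin 1 (new)  [load 7/26]
  3 → bin 1  [load 10/26]
  6 → bin 1  [load 16/26]
  9 → bin 1  [load 25/26]
  22 → bin 2 (new)  [load 22/26]
  9 → bin 3 (new)  [load 9/26]
  3 → bin 2  [load 25/26]
  5 → bin 3  [load 14/26]
3 bins opened.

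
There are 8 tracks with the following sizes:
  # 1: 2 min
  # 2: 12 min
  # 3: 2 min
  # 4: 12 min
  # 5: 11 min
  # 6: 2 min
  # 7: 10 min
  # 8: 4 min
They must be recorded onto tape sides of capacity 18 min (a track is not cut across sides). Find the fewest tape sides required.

4

Total = 12 + 12 + 11 + 10 + 4 + 2 + 2 + 2 = 55 min.
Lower bound: ⌈55/18⌉ = 4 tape sides.
A packing using 4 tape sides:
  side 1: 12 + 4 + 2 = 18
  side 2: 12 + 2 + 2 = 16
  side 3: 11 = 11
  side 4: 10 = 10
This matches the lower bound, so 4 is optimal.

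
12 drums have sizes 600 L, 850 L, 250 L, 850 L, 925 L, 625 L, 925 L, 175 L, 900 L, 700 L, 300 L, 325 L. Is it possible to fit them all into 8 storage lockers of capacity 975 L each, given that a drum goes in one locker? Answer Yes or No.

Total = 7425 L; ⌈7425/975⌉ = 8.
The bound of 8 does not rule out 8, but exhaustive search shows no assignment into 8 storage lockers of capacity 975 L exists — the minimum is 9.

No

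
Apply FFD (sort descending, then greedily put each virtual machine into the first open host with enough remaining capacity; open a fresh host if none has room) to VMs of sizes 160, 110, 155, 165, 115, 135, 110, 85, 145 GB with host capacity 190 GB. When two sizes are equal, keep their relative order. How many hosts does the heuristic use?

9

Sorted descending: 165, 160, 155, 145, 135, 115, 110, 110, 85.
  165 → host 1 (new)  [load 165/190]
  160 → host 2 (new)  [load 160/190]
  155 → host 3 (new)  [load 155/190]
  145 → host 4 (new)  [load 145/190]
  135 → host 5 (new)  [load 135/190]
  115 → host 6 (new)  [load 115/190]
  110 → host 7 (new)  [load 110/190]
  110 → host 8 (new)  [load 110/190]
  85 → host 9 (new)  [load 85/190]
9 hosts opened.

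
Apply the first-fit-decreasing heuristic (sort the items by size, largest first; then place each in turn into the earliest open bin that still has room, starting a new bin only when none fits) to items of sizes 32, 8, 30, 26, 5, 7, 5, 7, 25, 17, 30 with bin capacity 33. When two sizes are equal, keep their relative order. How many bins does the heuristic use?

7

Sorted descending: 32, 30, 30, 26, 25, 17, 8, 7, 7, 5, 5.
  32 → bin 1 (new)  [load 32/33]
  30 → bin 2 (new)  [load 30/33]
  30 → bin 3 (new)  [load 30/33]
  26 → bin 4 (new)  [load 26/33]
  25 → bin 5 (new)  [load 25/33]
  17 → bin 6 (new)  [load 17/33]
  8 → bin 5  [load 33/33]
  7 → bin 4  [load 33/33]
  7 → bin 6  [load 24/33]
  5 → bin 6  [load 29/33]
  5 → bin 7 (new)  [load 5/33]
7 bins opened.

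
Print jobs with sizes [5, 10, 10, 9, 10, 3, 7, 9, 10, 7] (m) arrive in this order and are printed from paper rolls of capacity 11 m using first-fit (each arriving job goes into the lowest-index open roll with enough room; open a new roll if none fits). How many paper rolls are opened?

  5 → roll 1 (new)  [load 5/11]
  10 → roll 2 (new)  [load 10/11]
  10 → roll 3 (new)  [load 10/11]
  9 → roll 4 (new)  [load 9/11]
  10 → roll 5 (new)  [load 10/11]
  3 → roll 1  [load 8/11]
  7 → roll 6 (new)  [load 7/11]
  9 → roll 7 (new)  [load 9/11]
  10 → roll 8 (new)  [load 10/11]
  7 → roll 9 (new)  [load 7/11]
9 paper rolls opened.

9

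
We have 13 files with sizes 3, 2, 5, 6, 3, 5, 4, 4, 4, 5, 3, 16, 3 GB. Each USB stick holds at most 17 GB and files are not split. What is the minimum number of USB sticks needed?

Total = 16 + 6 + 5 + 5 + 5 + 4 + 4 + 4 + 3 + 3 + 3 + 3 + 2 = 63 GB.
Lower bound: ⌈63/17⌉ = 4 USB sticks.
A packing using 4 USB sticks:
  USB stick 1: 16 = 16
  USB stick 2: 6 + 5 + 5 = 16
  USB stick 3: 5 + 4 + 4 + 4 = 17
  USB stick 4: 3 + 3 + 3 + 3 + 2 = 14
This matches the lower bound, so 4 is optimal.

4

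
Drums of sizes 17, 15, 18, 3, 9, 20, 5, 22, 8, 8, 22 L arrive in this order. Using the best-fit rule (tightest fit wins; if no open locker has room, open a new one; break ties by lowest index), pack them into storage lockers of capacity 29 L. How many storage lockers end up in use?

6

  17 → locker 1 (new)  [load 17/29]
  15 → locker 2 (new)  [load 15/29]
  18 → locker 3 (new)  [load 18/29]
  3 → locker 3  [load 21/29]
  9 → locker 1  [load 26/29]
  20 → locker 4 (new)  [load 20/29]
  5 → locker 3  [load 26/29]
  22 → locker 5 (new)  [load 22/29]
  8 → locker 4  [load 28/29]
  8 → locker 2  [load 23/29]
  22 → locker 6 (new)  [load 22/29]
6 storage lockers opened.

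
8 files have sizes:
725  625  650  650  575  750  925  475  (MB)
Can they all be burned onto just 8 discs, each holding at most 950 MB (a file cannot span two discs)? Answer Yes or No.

Yes

A valid assignment using 8 discs:
  disc 1: 925 = 925
  disc 2: 750 = 750
  disc 3: 725 = 725
  disc 4: 650 = 650
  disc 5: 650 = 650
  disc 6: 625 = 625
  disc 7: 575 = 575
  disc 8: 475 = 475
Every load is within 950 MB, so 8 discs suffice.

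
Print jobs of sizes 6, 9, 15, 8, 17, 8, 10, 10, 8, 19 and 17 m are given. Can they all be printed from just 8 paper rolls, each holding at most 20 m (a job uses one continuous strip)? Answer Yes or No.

Yes

A valid assignment using 8 paper rolls:
  roll 1: 19 = 19
  roll 2: 17 = 17
  roll 3: 17 = 17
  roll 4: 15 = 15
  roll 5: 10 + 10 = 20
  roll 6: 9 + 8 = 17
  roll 7: 8 + 8 = 16
  roll 8: 6 = 6
Every load is within 20 m, so 8 paper rolls suffice.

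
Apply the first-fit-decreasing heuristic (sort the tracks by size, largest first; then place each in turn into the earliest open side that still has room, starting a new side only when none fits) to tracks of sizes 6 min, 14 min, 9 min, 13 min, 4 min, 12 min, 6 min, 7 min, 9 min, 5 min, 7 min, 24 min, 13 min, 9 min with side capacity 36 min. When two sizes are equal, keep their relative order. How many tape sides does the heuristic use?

4

Sorted descending: 24, 14, 13, 13, 12, 9, 9, 9, 7, 7, 6, 6, 5, 4.
  24 → side 1 (new)  [load 24/36]
  14 → side 2 (new)  [load 14/36]
  13 → side 2  [load 27/36]
  13 → side 3 (new)  [load 13/36]
  12 → side 1  [load 36/36]
  9 → side 2  [load 36/36]
  9 → side 3  [load 22/36]
  9 → side 3  [load 31/36]
  7 → side 4 (new)  [load 7/36]
  7 → side 4  [load 14/36]
  6 → side 4  [load 20/36]
  6 → side 4  [load 26/36]
  5 → side 3  [load 36/36]
  4 → side 4  [load 30/36]
4 tape sides opened.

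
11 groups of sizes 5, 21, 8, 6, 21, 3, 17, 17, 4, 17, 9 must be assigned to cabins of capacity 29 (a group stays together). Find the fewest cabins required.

5

Total = 21 + 21 + 17 + 17 + 17 + 9 + 8 + 6 + 5 + 4 + 3 = 128.
Lower bound: ⌈128/29⌉ = 5 cabins.
A packing using 5 cabins:
  cabin 1: 21 + 8 = 29
  cabin 2: 21 + 6 = 27
  cabin 3: 17 + 9 + 3 = 29
  cabin 4: 17 + 5 + 4 = 26
  cabin 5: 17 = 17
This matches the lower bound, so 5 is optimal.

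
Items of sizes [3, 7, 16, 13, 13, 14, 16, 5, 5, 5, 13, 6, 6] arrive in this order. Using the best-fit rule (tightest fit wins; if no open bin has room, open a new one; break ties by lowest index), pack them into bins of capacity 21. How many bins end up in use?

  3 → bin 1 (new)  [load 3/21]
  7 → bin 1  [load 10/21]
  16 → bin 2 (new)  [load 16/21]
  13 → bin 3 (new)  [load 13/21]
  13 → bin 4 (new)  [load 13/21]
  14 → bin 5 (new)  [load 14/21]
  16 → bin 6 (new)  [load 16/21]
  5 → bin 2  [load 21/21]
  5 → bin 6  [load 21/21]
  5 → bin 5  [load 19/21]
  13 → bin 7 (new)  [load 13/21]
  6 → bin 3  [load 19/21]
  6 → bin 4  [load 19/21]
7 bins opened.

7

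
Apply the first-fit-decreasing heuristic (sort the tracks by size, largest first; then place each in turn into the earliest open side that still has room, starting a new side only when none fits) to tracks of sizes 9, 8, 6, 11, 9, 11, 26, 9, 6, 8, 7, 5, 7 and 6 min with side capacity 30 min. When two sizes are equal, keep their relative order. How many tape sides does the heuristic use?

Sorted descending: 26, 11, 11, 9, 9, 9, 8, 8, 7, 7, 6, 6, 6, 5.
  26 → side 1 (new)  [load 26/30]
  11 → side 2 (new)  [load 11/30]
  11 → side 2  [load 22/30]
  9 → side 3 (new)  [load 9/30]
  9 → side 3  [load 18/30]
  9 → side 3  [load 27/30]
  8 → side 2  [load 30/30]
  8 → side 4 (new)  [load 8/30]
  7 → side 4  [load 15/30]
  7 → side 4  [load 22/30]
  6 → side 4  [load 28/30]
  6 → side 5 (new)  [load 6/30]
  6 → side 5  [load 12/30]
  5 → side 5  [load 17/30]
5 tape sides opened.

5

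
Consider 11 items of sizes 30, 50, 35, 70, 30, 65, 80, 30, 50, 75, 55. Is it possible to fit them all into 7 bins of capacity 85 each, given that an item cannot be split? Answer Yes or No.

Total = 570; ⌈570/85⌉ = 7.
The bound of 7 does not rule out 7, but exhaustive search shows no assignment into 7 bins of capacity 85 exists — the minimum is 8.

No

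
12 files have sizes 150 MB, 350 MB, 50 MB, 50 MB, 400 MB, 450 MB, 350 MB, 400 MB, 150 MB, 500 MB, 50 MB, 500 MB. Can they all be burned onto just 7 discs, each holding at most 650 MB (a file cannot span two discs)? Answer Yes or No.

A valid assignment using 7 discs:
  disc 1: 500 + 150 = 650
  disc 2: 500 + 150 = 650
  disc 3: 450 + 50 + 50 + 50 = 600
  disc 4: 400 = 400
  disc 5: 400 = 400
  disc 6: 350 = 350
  disc 7: 350 = 350
Every load is within 650 MB, so 7 discs suffice.

Yes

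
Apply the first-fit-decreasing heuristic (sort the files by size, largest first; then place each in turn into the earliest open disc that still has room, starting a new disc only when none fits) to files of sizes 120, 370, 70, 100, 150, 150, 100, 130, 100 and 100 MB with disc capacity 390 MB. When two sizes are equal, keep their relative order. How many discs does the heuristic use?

Sorted descending: 370, 150, 150, 130, 120, 100, 100, 100, 100, 70.
  370 → disc 1 (new)  [load 370/390]
  150 → disc 2 (new)  [load 150/390]
  150 → disc 2  [load 300/390]
  130 → disc 3 (new)  [load 130/390]
  120 → disc 3  [load 250/390]
  100 → disc 3  [load 350/390]
  100 → disc 4 (new)  [load 100/390]
  100 → disc 4  [load 200/390]
  100 → disc 4  [load 300/390]
  70 → disc 2  [load 370/390]
4 discs opened.

4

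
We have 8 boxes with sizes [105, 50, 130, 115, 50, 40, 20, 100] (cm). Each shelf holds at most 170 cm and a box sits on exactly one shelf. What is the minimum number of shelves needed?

4

Total = 130 + 115 + 105 + 100 + 50 + 50 + 40 + 20 = 610 cm.
Lower bound: ⌈610/170⌉ = 4 shelves.
A packing using 4 shelves:
  shelf 1: 130 + 40 = 170
  shelf 2: 115 + 50 = 165
  shelf 3: 105 + 50 = 155
  shelf 4: 100 + 20 = 120
This matches the lower bound, so 4 is optimal.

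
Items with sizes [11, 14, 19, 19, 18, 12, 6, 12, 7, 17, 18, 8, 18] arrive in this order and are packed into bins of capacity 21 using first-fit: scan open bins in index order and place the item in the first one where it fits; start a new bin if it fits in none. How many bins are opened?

  11 → bin 1 (new)  [load 11/21]
  14 → bin 2 (new)  [load 14/21]
  19 → bin 3 (new)  [load 19/21]
  19 → bin 4 (new)  [load 19/21]
  18 → bin 5 (new)  [load 18/21]
  12 → bin 6 (new)  [load 12/21]
  6 → bin 1  [load 17/21]
  12 → bin 7 (new)  [load 12/21]
  7 → bin 2  [load 21/21]
  17 → bin 8 (new)  [load 17/21]
  18 → bin 9 (new)  [load 18/21]
  8 → bin 6  [load 20/21]
  18 → bin 10 (new)  [load 18/21]
10 bins opened.

10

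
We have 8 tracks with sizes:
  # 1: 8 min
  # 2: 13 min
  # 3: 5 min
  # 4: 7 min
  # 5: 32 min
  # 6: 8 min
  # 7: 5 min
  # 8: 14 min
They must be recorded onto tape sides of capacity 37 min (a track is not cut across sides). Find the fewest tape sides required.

Total = 32 + 14 + 13 + 8 + 8 + 7 + 5 + 5 = 92 min.
Lower bound: ⌈92/37⌉ = 3 tape sides.
A packing using 3 tape sides:
  side 1: 32 + 5 = 37
  side 2: 14 + 13 + 8 = 35
  side 3: 8 + 7 + 5 = 20
This matches the lower bound, so 3 is optimal.

3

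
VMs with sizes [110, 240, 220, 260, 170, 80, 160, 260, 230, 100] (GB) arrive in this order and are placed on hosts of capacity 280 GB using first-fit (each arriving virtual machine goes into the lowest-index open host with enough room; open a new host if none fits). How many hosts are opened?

8

  110 → host 1 (new)  [load 110/280]
  240 → host 2 (new)  [load 240/280]
  220 → host 3 (new)  [load 220/280]
  260 → host 4 (new)  [load 260/280]
  170 → host 1  [load 280/280]
  80 → host 5 (new)  [load 80/280]
  160 → host 5  [load 240/280]
  260 → host 6 (new)  [load 260/280]
  230 → host 7 (new)  [load 230/280]
  100 → host 8 (new)  [load 100/280]
8 hosts opened.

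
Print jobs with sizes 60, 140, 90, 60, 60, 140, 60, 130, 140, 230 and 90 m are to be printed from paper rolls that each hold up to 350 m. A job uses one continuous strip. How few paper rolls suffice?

4

Total = 230 + 140 + 140 + 140 + 130 + 90 + 90 + 60 + 60 + 60 + 60 = 1200 m.
Lower bound: ⌈1200/350⌉ = 4 paper rolls.
A packing using 4 paper rolls:
  roll 1: 230 + 90 = 320
  roll 2: 140 + 140 + 60 = 340
  roll 3: 140 + 130 + 60 = 330
  roll 4: 90 + 60 + 60 = 210
This matches the lower bound, so 4 is optimal.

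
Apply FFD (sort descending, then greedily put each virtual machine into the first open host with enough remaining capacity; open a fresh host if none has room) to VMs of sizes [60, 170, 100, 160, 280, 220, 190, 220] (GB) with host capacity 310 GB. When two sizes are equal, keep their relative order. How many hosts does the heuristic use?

6

Sorted descending: 280, 220, 220, 190, 170, 160, 100, 60.
  280 → host 1 (new)  [load 280/310]
  220 → host 2 (new)  [load 220/310]
  220 → host 3 (new)  [load 220/310]
  190 → host 4 (new)  [load 190/310]
  170 → host 5 (new)  [load 170/310]
  160 → host 6 (new)  [load 160/310]
  100 → host 4  [load 290/310]
  60 → host 2  [load 280/310]
6 hosts opened.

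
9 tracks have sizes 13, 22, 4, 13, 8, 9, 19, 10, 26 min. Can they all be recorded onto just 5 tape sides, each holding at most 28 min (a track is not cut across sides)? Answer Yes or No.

A valid assignment using 5 tape sides:
  side 1: 26 = 26
  side 2: 22 + 4 = 26
  side 3: 19 + 9 = 28
  side 4: 13 + 13 = 26
  side 5: 10 + 8 = 18
Every load is within 28 min, so 5 tape sides suffice.

Yes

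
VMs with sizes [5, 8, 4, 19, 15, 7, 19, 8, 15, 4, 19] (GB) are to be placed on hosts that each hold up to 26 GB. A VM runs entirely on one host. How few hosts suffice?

6

Total = 19 + 19 + 19 + 15 + 15 + 8 + 8 + 7 + 5 + 4 + 4 = 123 GB.
Lower bound: ⌈123/26⌉ = 5 hosts.
A packing using 6 hosts:
  host 1: 19 + 7 = 26
  host 2: 19 + 5 = 24
  host 3: 19 + 4 = 23
  host 4: 15 + 8 = 23
  host 5: 15 + 8 = 23
  host 6: 4 = 4
No arrangement into 5 hosts stays within capacity, so 6 is optimal.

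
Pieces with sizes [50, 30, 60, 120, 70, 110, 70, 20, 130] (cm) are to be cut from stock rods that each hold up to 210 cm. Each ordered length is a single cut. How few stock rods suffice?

Total = 130 + 120 + 110 + 70 + 70 + 60 + 50 + 30 + 20 = 660 cm.
Lower bound: ⌈660/210⌉ = 4 stock rods.
A packing using 4 stock rods:
  stock rod 1: 130 + 70 = 200
  stock rod 2: 120 + 70 + 20 = 210
  stock rod 3: 110 + 60 + 30 = 200
  stock rod 4: 50 = 50
This matches the lower bound, so 4 is optimal.

4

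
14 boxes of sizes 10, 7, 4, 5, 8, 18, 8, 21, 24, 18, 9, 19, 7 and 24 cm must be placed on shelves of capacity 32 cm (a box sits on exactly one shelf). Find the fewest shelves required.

Total = 24 + 24 + 21 + 19 + 18 + 18 + 10 + 9 + 8 + 8 + 7 + 7 + 5 + 4 = 182 cm.
Lower bound: ⌈182/32⌉ = 6 shelves.
A packing using 6 shelves:
  shelf 1: 24 + 8 = 32
  shelf 2: 24 + 8 = 32
  shelf 3: 21 + 10 = 31
  shelf 4: 19 + 9 + 4 = 32
  shelf 5: 18 + 7 + 7 = 32
  shelf 6: 18 + 5 = 23
This matches the lower bound, so 6 is optimal.

6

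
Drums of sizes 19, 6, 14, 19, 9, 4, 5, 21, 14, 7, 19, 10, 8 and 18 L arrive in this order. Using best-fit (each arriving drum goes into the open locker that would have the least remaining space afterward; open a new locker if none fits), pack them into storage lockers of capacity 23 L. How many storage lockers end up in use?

9

  19 → locker 1 (new)  [load 19/23]
  6 → locker 2 (new)  [load 6/23]
  14 → locker 2  [load 20/23]
  19 → locker 3 (new)  [load 19/23]
  9 → locker 4 (new)  [load 9/23]
  4 → locker 1  [load 23/23]
  5 → locker 4  [load 14/23]
  21 → locker 5 (new)  [load 21/23]
  14 → locker 6 (new)  [load 14/23]
  7 → locker 4  [load 21/23]
  19 → locker 7 (new)  [load 19/23]
  10 → locker 8 (new)  [load 10/23]
  8 → locker 6  [load 22/23]
  18 → locker 9 (new)  [load 18/23]
9 storage lockers opened.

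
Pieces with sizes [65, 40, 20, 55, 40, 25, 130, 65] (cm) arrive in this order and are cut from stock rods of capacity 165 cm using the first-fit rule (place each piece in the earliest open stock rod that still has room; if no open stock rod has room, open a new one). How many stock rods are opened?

  65 → stock rod 1 (new)  [load 65/165]
  40 → stock rod 1  [load 105/165]
  20 → stock rod 1  [load 125/165]
  55 → stock rod 2 (new)  [load 55/165]
  40 → stock rod 1  [load 165/165]
  25 → stock rod 2  [load 80/165]
  130 → stock rod 3 (new)  [load 130/165]
  65 → stock rod 2  [load 145/165]
3 stock rods opened.

3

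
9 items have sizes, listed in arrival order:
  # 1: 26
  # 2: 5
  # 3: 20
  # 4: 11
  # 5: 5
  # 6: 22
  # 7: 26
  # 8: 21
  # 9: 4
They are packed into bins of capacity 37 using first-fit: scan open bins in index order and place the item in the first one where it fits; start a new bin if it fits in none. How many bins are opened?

  26 → bin 1 (new)  [load 26/37]
  5 → bin 1  [load 31/37]
  20 → bin 2 (new)  [load 20/37]
  11 → bin 2  [load 31/37]
  5 → bin 1  [load 36/37]
  22 → bin 3 (new)  [load 22/37]
  26 → bin 4 (new)  [load 26/37]
  21 → bin 5 (new)  [load 21/37]
  4 → bin 2  [load 35/37]
5 bins opened.

5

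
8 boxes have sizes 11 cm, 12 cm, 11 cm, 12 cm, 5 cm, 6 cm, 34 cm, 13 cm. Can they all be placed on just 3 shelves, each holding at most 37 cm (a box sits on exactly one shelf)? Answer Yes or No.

Yes

A valid assignment using 3 shelves:
  shelf 1: 34 = 34
  shelf 2: 13 + 12 + 12 = 37
  shelf 3: 11 + 11 + 6 + 5 = 33
Every load is within 37 cm, so 3 shelves suffice.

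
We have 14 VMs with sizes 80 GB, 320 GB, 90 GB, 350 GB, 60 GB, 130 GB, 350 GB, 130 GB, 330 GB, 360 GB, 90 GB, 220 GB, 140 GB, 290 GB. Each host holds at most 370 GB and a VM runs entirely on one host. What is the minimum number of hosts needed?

9

Total = 360 + 350 + 350 + 330 + 320 + 290 + 220 + 140 + 130 + 130 + 90 + 90 + 80 + 60 = 2940 GB.
Lower bound: ⌈2940/370⌉ = 8 hosts.
A packing using 9 hosts:
  host 1: 360 = 360
  host 2: 350 = 350
  host 3: 350 = 350
  host 4: 330 = 330
  host 5: 320 = 320
  host 6: 290 + 80 = 370
  host 7: 220 + 140 = 360
  host 8: 130 + 130 + 90 = 350
  host 9: 90 + 60 = 150
No arrangement into 8 hosts stays within capacity, so 9 is optimal.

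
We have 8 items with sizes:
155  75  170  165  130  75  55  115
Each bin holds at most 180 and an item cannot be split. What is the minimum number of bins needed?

6

Total = 170 + 165 + 155 + 130 + 115 + 75 + 75 + 55 = 940.
Lower bound: ⌈940/180⌉ = 6 bins.
A packing using 6 bins:
  bin 1: 170 = 170
  bin 2: 165 = 165
  bin 3: 155 = 155
  bin 4: 130 = 130
  bin 5: 115 + 55 = 170
  bin 6: 75 + 75 = 150
This matches the lower bound, so 6 is optimal.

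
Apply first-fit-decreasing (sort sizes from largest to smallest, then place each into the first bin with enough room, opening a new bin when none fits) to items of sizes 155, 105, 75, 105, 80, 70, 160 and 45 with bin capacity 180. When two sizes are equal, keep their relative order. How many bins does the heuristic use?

5

Sorted descending: 160, 155, 105, 105, 80, 75, 70, 45.
  160 → bin 1 (new)  [load 160/180]
  155 → bin 2 (new)  [load 155/180]
  105 → bin 3 (new)  [load 105/180]
  105 → bin 4 (new)  [load 105/180]
  80 → bin 5 (new)  [load 80/180]
  75 → bin 3  [load 180/180]
  70 → bin 4  [load 175/180]
  45 → bin 5  [load 125/180]
5 bins opened.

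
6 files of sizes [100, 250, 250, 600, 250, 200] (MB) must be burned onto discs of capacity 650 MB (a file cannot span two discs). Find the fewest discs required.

3

Total = 600 + 250 + 250 + 250 + 200 + 100 = 1650 MB.
Lower bound: ⌈1650/650⌉ = 3 discs.
A packing using 3 discs:
  disc 1: 600 = 600
  disc 2: 250 + 250 + 100 = 600
  disc 3: 250 + 200 = 450
This matches the lower bound, so 3 is optimal.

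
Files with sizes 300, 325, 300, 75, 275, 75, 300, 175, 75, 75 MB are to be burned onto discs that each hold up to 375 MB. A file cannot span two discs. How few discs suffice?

6

Total = 325 + 300 + 300 + 300 + 275 + 175 + 75 + 75 + 75 + 75 = 1975 MB.
Lower bound: ⌈1975/375⌉ = 6 discs.
A packing using 6 discs:
  disc 1: 325 = 325
  disc 2: 300 + 75 = 375
  disc 3: 300 + 75 = 375
  disc 4: 300 + 75 = 375
  disc 5: 275 + 75 = 350
  disc 6: 175 = 175
This matches the lower bound, so 6 is optimal.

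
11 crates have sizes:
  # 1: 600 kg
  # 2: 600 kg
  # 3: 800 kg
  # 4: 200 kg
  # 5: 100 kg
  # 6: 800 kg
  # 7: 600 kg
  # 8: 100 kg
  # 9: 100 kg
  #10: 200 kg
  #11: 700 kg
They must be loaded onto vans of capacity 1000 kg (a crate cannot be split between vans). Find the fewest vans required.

Total = 800 + 800 + 700 + 600 + 600 + 600 + 200 + 200 + 100 + 100 + 100 = 4800 kg.
Lower bound: ⌈4800/1000⌉ = 5 vans.
Also, 6 crates each exceed 500 kg, and no two of those can share a van, so at least 6 vans are needed.
A packing using 6 vans:
  van 1: 800 + 200 = 1000
  van 2: 800 + 200 = 1000
  van 3: 700 + 100 + 100 + 100 = 1000
  van 4: 600 = 600
  van 5: 600 = 600
  van 6: 600 = 600
This matches the lower bound, so 6 is optimal.

6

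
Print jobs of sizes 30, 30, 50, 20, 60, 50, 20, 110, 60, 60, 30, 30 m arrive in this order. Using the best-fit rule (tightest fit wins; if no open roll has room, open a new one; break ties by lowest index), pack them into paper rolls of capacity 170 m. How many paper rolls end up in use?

4

  30 → roll 1 (new)  [load 30/170]
  30 → roll 1  [load 60/170]
  50 → roll 1  [load 110/170]
  20 → roll 1  [load 130/170]
  60 → roll 2 (new)  [load 60/170]
  50 → roll 2  [load 110/170]
  20 → roll 1  [load 150/170]
  110 → roll 3 (new)  [load 110/170]
  60 → roll 2  [load 170/170]
  60 → roll 3  [load 170/170]
  30 → roll 4 (new)  [load 30/170]
  30 → roll 4  [load 60/170]
4 paper rolls opened.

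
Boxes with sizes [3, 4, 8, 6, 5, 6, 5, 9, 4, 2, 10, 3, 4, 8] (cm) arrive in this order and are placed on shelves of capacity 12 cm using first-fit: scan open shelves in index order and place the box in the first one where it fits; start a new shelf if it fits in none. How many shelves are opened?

7

  3 → shelf 1 (new)  [load 3/12]
  4 → shelf 1  [load 7/12]
  8 → shelf 2 (new)  [load 8/12]
  6 → shelf 3 (new)  [load 6/12]
  5 → shelf 1  [load 12/12]
  6 → shelf 3  [load 12/12]
  5 → shelf 4 (new)  [load 5/12]
  9 → shelf 5 (new)  [load 9/12]
  4 → shelf 2  [load 12/12]
  2 → shelf 4  [load 7/12]
  10 → shelf 6 (new)  [load 10/12]
  3 → shelf 4  [load 10/12]
  4 → shelf 7 (new)  [load 4/12]
  8 → shelf 7  [load 12/12]
7 shelves opened.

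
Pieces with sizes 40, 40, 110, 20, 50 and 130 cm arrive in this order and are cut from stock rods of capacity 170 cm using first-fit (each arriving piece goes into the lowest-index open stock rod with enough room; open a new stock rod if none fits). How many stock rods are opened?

3

  40 → stock rod 1 (new)  [load 40/170]
  40 → stock rod 1  [load 80/170]
  110 → stock rod 2 (new)  [load 110/170]
  20 → stock rod 1  [load 100/170]
  50 → stock rod 1  [load 150/170]
  130 → stock rod 3 (new)  [load 130/170]
3 stock rods opened.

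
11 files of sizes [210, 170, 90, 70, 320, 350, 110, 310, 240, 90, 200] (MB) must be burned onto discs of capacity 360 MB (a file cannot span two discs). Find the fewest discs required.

7

Total = 350 + 320 + 310 + 240 + 210 + 200 + 170 + 110 + 90 + 90 + 70 = 2160 MB.
Lower bound: ⌈2160/360⌉ = 6 discs.
A packing using 7 discs:
  disc 1: 350 = 350
  disc 2: 320 = 320
  disc 3: 310 = 310
  disc 4: 240 + 110 = 350
  disc 5: 210 + 90 = 300
  disc 6: 200 + 90 + 70 = 360
  disc 7: 170 = 170
No arrangement into 6 discs stays within capacity, so 7 is optimal.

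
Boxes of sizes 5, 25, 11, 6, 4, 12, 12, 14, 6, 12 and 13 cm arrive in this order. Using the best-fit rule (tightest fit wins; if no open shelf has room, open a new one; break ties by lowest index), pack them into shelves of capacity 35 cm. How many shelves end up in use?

4

  5 → shelf 1 (new)  [load 5/35]
  25 → shelf 1  [load 30/35]
  11 → shelf 2 (new)  [load 11/35]
  6 → shelf 2  [load 17/35]
  4 → shelf 1  [load 34/35]
  12 → shelf 2  [load 29/35]
  12 → shelf 3 (new)  [load 12/35]
  14 → shelf 3  [load 26/35]
  6 → shelf 2  [load 35/35]
  12 → shelf 4 (new)  [load 12/35]
  13 → shelf 4  [load 25/35]
4 shelves opened.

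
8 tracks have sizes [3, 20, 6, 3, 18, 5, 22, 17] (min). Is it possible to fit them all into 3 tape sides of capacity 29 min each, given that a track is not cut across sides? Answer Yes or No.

Total = 94 min; ⌈94/29⌉ = 4.
At least 4 tape sides are required, but only 3 are allowed.

No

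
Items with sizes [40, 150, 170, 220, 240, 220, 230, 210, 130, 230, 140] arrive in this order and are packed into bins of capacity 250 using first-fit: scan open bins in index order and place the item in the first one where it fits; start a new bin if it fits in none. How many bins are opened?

10

  40 → bin 1 (new)  [load 40/250]
  150 → bin 1  [load 190/250]
  170 → bin 2 (new)  [load 170/250]
  220 → bin 3 (new)  [load 220/250]
  240 → bin 4 (new)  [load 240/250]
  220 → bin 5 (new)  [load 220/250]
  230 → bin 6 (new)  [load 230/250]
  210 → bin 7 (new)  [load 210/250]
  130 → bin 8 (new)  [load 130/250]
  230 → bin 9 (new)  [load 230/250]
  140 → bin 10 (new)  [load 140/250]
10 bins opened.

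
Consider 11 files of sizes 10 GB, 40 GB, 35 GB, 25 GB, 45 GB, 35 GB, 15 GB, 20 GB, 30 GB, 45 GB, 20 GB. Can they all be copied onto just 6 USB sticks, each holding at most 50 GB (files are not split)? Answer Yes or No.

Total = 320 GB; ⌈320/50⌉ = 7.
At least 7 USB sticks are required, but only 6 are allowed.

No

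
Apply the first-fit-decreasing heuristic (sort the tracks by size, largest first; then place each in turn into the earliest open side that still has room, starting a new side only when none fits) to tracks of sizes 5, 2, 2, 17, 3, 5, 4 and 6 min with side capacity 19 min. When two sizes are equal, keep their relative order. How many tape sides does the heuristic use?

Sorted descending: 17, 6, 5, 5, 4, 3, 2, 2.
  17 → side 1 (new)  [load 17/19]
  6 → side 2 (new)  [load 6/19]
  5 → side 2  [load 11/19]
  5 → side 2  [load 16/19]
  4 → side 3 (new)  [load 4/19]
  3 → side 2  [load 19/19]
  2 → side 1  [load 19/19]
  2 → side 3  [load 6/19]
3 tape sides opened.

3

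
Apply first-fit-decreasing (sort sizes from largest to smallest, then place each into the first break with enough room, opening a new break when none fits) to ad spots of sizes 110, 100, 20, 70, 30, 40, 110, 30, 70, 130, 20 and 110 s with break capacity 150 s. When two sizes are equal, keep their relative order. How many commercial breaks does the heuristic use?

6

Sorted descending: 130, 110, 110, 110, 100, 70, 70, 40, 30, 30, 20, 20.
  130 → break 1 (new)  [load 130/150]
  110 → break 2 (new)  [load 110/150]
  110 → break 3 (new)  [load 110/150]
  110 → break 4 (new)  [load 110/150]
  100 → break 5 (new)  [load 100/150]
  70 → break 6 (new)  [load 70/150]
  70 → break 6  [load 140/150]
  40 → break 2  [load 150/150]
  30 → break 3  [load 140/150]
  30 → break 4  [load 140/150]
  20 → break 1  [load 150/150]
  20 → break 5  [load 120/150]
6 commercial breaks opened.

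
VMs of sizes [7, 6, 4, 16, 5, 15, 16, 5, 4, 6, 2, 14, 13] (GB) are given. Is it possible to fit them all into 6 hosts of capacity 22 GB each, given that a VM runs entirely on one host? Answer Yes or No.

A valid assignment using 6 hosts:
  host 1: 16 + 6 = 22
  host 2: 16 + 6 = 22
  host 3: 15 + 7 = 22
  host 4: 14 + 5 + 2 = 21
  host 5: 13 + 5 + 4 = 22
  host 6: 4 = 4
Every load is within 22 GB, so 6 hosts suffice.

Yes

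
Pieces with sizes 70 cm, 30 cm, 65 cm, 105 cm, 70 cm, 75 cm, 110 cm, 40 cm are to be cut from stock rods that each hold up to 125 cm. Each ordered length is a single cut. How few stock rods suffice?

Total = 110 + 105 + 75 + 70 + 70 + 65 + 40 + 30 = 565 cm.
Lower bound: ⌈565/125⌉ = 5 stock rods.
Also, 6 pieces each exceed 125/2 cm, and no two of those can share a stock rod, so at least 6 stock rods are needed.
A packing using 6 stock rods:
  stock rod 1: 110 = 110
  stock rod 2: 105 = 105
  stock rod 3: 75 + 40 = 115
  stock rod 4: 70 + 30 = 100
  stock rod 5: 70 = 70
  stock rod 6: 65 = 65
This matches the lower bound, so 6 is optimal.

6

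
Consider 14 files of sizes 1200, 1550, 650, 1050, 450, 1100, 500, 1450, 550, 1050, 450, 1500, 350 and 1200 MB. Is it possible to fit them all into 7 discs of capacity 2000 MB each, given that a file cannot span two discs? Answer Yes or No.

Total = 13050 MB; ⌈13050/2000⌉ = 7.
8 files each exceed half the capacity and cannot share a disc, forcing at least 8 discs.
At least 8 discs are required, but only 7 are allowed.

No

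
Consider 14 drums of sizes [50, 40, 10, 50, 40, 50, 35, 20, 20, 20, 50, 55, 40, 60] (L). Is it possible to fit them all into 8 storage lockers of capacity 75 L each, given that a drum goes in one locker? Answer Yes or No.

No

Total = 540 L; ⌈540/75⌉ = 8.
9 drums each exceed half the capacity and cannot share a locker, forcing at least 9 storage lockers.
At least 9 storage lockers are required, but only 8 are allowed.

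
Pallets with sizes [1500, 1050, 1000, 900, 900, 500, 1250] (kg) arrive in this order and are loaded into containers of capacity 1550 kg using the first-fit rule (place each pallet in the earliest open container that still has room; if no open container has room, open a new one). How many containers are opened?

  1500 → container 1 (new)  [load 1500/1550]
  1050 → container 2 (new)  [load 1050/1550]
  1000 → container 3 (new)  [load 1000/1550]
  900 → container 4 (new)  [load 900/1550]
  900 → container 5 (new)  [load 900/1550]
  500 → container 2  [load 1550/1550]
  1250 → container 6 (new)  [load 1250/1550]
6 containers opened.

6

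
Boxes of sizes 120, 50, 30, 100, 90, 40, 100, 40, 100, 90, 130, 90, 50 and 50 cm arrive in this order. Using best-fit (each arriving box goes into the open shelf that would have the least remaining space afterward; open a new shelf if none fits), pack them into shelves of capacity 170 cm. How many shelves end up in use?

  120 → shelf 1 (new)  [load 120/170]
  50 → shelf 1  [load 170/170]
  30 → shelf 2 (new)  [load 30/170]
  100 → shelf 2  [load 130/170]
  90 → shelf 3 (new)  [load 90/170]
  40 → shelf 2  [load 170/170]
  100 → shelf 4 (new)  [load 100/170]
  40 → shelf 4  [load 140/170]
  100 → shelf 5 (new)  [load 100/170]
  90 → shelf 6 (new)  [load 90/170]
  130 → shelf 7 (new)  [load 130/170]
  90 → shelf 8 (new)  [load 90/170]
  50 → shelf 5  [load 150/170]
  50 → shelf 3  [load 140/170]
8 shelves opened.

8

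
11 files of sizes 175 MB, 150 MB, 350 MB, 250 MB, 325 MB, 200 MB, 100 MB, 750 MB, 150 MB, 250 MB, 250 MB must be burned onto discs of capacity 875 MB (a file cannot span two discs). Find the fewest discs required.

4

Total = 750 + 350 + 325 + 250 + 250 + 250 + 200 + 175 + 150 + 150 + 100 = 2950 MB.
Lower bound: ⌈2950/875⌉ = 4 discs.
A packing using 4 discs:
  disc 1: 750 + 100 = 850
  disc 2: 350 + 325 + 200 = 875
  disc 3: 250 + 250 + 250 = 750
  disc 4: 175 + 150 + 150 = 475
This matches the lower bound, so 4 is optimal.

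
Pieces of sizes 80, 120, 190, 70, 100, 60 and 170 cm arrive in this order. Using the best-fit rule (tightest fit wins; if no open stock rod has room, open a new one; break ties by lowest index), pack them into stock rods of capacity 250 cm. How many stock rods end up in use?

4

  80 → stock rod 1 (new)  [load 80/250]
  120 → stock rod 1  [load 200/250]
  190 → stock rod 2 (new)  [load 190/250]
  70 → stock rod 3 (new)  [load 70/250]
  100 → stock rod 3  [load 170/250]
  60 → stock rod 2  [load 250/250]
  170 → stock rod 4 (new)  [load 170/250]
4 stock rods opened.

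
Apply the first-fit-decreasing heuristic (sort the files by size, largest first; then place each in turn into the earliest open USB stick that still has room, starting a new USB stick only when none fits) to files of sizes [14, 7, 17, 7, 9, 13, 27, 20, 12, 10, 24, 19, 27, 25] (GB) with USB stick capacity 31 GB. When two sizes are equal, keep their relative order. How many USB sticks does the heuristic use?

8

Sorted descending: 27, 27, 25, 24, 20, 19, 17, 14, 13, 12, 10, 9, 7, 7.
  27 → USB stick 1 (new)  [load 27/31]
  27 → USB stick 2 (new)  [load 27/31]
  25 → USB stick 3 (new)  [load 25/31]
  24 → USB stick 4 (new)  [load 24/31]
  20 → USB stick 5 (new)  [load 20/31]
  19 → USB stick 6 (new)  [load 19/31]
  17 → USB stick 7 (new)  [load 17/31]
  14 → USB stick 7  [load 31/31]
  13 → USB stick 8 (new)  [load 13/31]
  12 → USB stick 6  [load 31/31]
  10 → USB stick 5  [load 30/31]
  9 → USB stick 8  [load 22/31]
  7 → USB stick 4  [load 31/31]
  7 → USB stick 8  [load 29/31]
8 USB sticks opened.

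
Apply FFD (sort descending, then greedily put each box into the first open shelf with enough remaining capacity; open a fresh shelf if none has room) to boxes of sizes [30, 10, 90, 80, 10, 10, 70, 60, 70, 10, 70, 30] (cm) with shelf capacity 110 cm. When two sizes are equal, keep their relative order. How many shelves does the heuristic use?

6

Sorted descending: 90, 80, 70, 70, 70, 60, 30, 30, 10, 10, 10, 10.
  90 → shelf 1 (new)  [load 90/110]
  80 → shelf 2 (new)  [load 80/110]
  70 → shelf 3 (new)  [load 70/110]
  70 → shelf 4 (new)  [load 70/110]
  70 → shelf 5 (new)  [load 70/110]
  60 → shelf 6 (new)  [load 60/110]
  30 → shelf 2  [load 110/110]
  30 → shelf 3  [load 100/110]
  10 → shelf 1  [load 100/110]
  10 → shelf 1  [load 110/110]
  10 → shelf 3  [load 110/110]
  10 → shelf 4  [load 80/110]
6 shelves opened.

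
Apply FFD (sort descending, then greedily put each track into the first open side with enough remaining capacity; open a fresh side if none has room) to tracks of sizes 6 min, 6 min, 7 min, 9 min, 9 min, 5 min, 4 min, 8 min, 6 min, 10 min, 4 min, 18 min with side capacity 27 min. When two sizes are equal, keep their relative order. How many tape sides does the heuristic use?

Sorted descending: 18, 10, 9, 9, 8, 7, 6, 6, 6, 5, 4, 4.
  18 → side 1 (new)  [load 18/27]
  10 → side 2 (new)  [load 10/27]
  9 → side 1  [load 27/27]
  9 → side 2  [load 19/27]
  8 → side 2  [load 27/27]
  7 → side 3 (new)  [load 7/27]
  6 → side 3  [load 13/27]
  6 → side 3  [load 19/27]
  6 → side 3  [load 25/27]
  5 → side 4 (new)  [load 5/27]
  4 → side 4  [load 9/27]
  4 → side 4  [load 13/27]
4 tape sides opened.

4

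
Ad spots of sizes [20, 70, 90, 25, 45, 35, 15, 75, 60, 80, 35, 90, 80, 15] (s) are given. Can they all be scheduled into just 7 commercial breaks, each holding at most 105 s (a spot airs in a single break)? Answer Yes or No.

No

Total = 735 s; ⌈735/105⌉ = 7.
The bound of 7 does not rule out 7, but exhaustive search shows no assignment into 7 commercial breaks of capacity 105 s exists — the minimum is 8.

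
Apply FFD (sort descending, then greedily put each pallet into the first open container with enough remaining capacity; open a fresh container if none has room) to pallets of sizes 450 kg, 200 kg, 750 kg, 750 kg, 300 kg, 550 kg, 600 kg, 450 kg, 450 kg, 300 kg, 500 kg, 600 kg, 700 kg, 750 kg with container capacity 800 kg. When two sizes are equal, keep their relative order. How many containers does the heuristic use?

Sorted descending: 750, 750, 750, 700, 600, 600, 550, 500, 450, 450, 450, 300, 300, 200.
  750 → container 1 (new)  [load 750/800]
  750 → container 2 (new)  [load 750/800]
  750 → container 3 (new)  [load 750/800]
  700 → container 4 (new)  [load 700/800]
  600 → container 5 (new)  [load 600/800]
  600 → container 6 (new)  [load 600/800]
  550 → container 7 (new)  [load 550/800]
  500 → container 8 (new)  [load 500/800]
  450 → container 9 (new)  [load 450/800]
  450 → container 10 (new)  [load 450/800]
  450 → container 11 (new)  [load 450/800]
  300 → container 8  [load 800/800]
  300 → container 9  [load 750/800]
  200 → container 5  [load 800/800]
11 containers opened.

11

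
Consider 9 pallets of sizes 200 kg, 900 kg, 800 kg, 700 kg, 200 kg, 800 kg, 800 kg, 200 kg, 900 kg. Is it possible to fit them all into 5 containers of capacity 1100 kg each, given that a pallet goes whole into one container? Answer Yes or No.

No

Total = 5500 kg; ⌈5500/1100⌉ = 5.
6 pallets each exceed half the capacity and cannot share a container, forcing at least 6 containers.
At least 6 containers are required, but only 5 are allowed.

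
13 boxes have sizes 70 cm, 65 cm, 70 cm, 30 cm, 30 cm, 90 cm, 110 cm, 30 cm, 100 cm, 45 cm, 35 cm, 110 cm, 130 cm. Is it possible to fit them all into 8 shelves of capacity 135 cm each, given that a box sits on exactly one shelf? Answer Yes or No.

A valid assignment using 8 shelves:
  shelf 1: 130 = 130
  shelf 2: 110 = 110
  shelf 3: 110 = 110
  shelf 4: 100 + 35 = 135
  shelf 5: 90 + 45 = 135
  shelf 6: 70 + 65 = 135
  shelf 7: 70 + 30 + 30 = 130
  shelf 8: 30 = 30
Every load is within 135 cm, so 8 shelves suffice.

Yes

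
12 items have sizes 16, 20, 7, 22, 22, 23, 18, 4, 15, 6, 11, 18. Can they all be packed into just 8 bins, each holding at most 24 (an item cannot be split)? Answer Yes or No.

Total = 182; ⌈182/24⌉ = 8.
The bound of 8 does not rule out 8, but exhaustive search shows no assignment into 8 bins of capacity 24 exists — the minimum is 9.

No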